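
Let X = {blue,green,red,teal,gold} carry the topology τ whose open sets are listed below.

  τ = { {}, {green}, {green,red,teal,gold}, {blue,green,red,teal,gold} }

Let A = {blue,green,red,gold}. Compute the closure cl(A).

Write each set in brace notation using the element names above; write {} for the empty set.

complement {teal}; its interior {}; cl(A) = X∖{} = {blue,green,red,teal,gold}

{blue,green,red,teal,gold}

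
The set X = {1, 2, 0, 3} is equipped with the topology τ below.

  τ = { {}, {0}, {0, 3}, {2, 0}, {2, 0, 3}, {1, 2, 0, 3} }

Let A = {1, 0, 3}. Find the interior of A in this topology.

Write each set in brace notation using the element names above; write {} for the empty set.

{0, 3}

U open, U⊆A: {}, {0}, {0, 3}. int(A) = ⋃ = {0, 3}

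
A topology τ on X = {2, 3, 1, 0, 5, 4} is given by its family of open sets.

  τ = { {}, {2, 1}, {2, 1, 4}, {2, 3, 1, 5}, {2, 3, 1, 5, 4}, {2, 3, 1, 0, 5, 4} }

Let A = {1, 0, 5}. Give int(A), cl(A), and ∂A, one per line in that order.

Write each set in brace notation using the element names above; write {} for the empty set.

open subsets of A: {}; so int(A) = {}
closure: X∖int(X∖A) = X∖{} = {2, 3, 1, 0, 5, 4}
∂A = {2, 3, 1, 0, 5, 4} minus {} = {2, 3, 1, 0, 5, 4}

int(A) = {}
cl(A)  = {2, 3, 1, 0, 5, 4}
∂A     = {2, 3, 1, 0, 5, 4}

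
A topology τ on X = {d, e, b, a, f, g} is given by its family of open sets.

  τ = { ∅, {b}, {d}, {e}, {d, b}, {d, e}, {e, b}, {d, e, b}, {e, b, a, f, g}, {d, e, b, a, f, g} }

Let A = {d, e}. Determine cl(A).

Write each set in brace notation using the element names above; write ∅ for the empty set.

closure: X∖int(X∖A) = X∖{b} = {d, e, a, f, g}

{d, e, a, f, g}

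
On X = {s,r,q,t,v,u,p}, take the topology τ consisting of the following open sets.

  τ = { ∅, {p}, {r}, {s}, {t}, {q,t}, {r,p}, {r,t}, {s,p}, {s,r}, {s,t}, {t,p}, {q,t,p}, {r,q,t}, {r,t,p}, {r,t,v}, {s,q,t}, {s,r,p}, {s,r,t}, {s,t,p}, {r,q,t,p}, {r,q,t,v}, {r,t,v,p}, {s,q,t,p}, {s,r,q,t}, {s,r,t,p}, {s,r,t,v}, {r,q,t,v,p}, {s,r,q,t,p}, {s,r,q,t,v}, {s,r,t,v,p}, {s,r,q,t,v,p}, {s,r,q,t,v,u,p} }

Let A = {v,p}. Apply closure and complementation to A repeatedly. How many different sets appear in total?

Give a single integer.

closure: X∖int(X∖A) = X∖{s,r,q,t} = {v,u,p}
Let k=closure and c=complement:
  1. A     = {v,p}
  2. kA    = {v,u,p}
  3. cA    = {s,r,q,t,u}
  4. ckA   = {s,r,q,t}
  5. kcA   = {s,r,q,t,v,u}
  6. ckcA  = {p}
  7. kckcA = {u,p}
  8. ckckcA = {s,r,q,t,v}
— saturated at 8

8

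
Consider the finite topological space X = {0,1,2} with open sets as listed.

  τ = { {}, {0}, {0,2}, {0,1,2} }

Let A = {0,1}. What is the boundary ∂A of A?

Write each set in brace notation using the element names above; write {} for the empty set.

interior: largest open inside A is {0} (from {}, {0})
cl via duality: int({2}) = {}, so X∖{} = {0,1,2}
cl∖int = {1,2}

{1,2}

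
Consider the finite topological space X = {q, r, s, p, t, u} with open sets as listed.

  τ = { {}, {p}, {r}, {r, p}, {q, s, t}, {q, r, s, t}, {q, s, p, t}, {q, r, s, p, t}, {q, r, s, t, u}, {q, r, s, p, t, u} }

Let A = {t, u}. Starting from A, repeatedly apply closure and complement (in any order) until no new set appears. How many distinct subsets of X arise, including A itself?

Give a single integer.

8

complement {q, r, s, p}; its interior {r, p}; cl(A) = X∖{r, p} = {q, s, t, u}
With k = closure, c = complement:
  1. A     = {t, u}
  2. kA    = {q, s, t, u}
  3. cA    = {q, r, s, p}
  4. ckA   = {r, p}
  5. kcA   = {q, r, s, p, t, u}
  6. kckA  = {r, p, u}
  7. ckcA  = {}
  8. ckckA = {q, s, t}
k, c of each give nothing new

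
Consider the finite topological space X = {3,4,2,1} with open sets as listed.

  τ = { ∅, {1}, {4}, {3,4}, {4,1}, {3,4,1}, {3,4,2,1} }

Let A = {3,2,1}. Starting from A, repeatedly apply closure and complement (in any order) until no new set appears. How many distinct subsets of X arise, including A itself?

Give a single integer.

6

X∖A={4}, int(X∖A)={4}, hence cl(A)={3,2,1}
Orbit (k=closure, c=complement):
  1. A     = {3,2,1}
  2. cA    = {4}
  3. kcA   = {3,4,2}
  4. ckcA  = {1}
  5. kckcA = {2,1}
  6. ckckcA = {3,4}
(closed under both — stop)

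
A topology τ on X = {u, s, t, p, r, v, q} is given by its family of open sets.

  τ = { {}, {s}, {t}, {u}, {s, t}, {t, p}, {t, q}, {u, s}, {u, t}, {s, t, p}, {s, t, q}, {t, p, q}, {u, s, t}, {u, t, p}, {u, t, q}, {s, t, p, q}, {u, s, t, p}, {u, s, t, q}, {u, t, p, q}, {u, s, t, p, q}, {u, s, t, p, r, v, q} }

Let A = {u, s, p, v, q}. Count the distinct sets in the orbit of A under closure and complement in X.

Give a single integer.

X∖A={t, r}, int(X∖A)={t}, hence cl(A)={u, s, p, r, v, q}
Orbit (k=closure, c=complement):
  1. A     = {u, s, p, v, q}
  2. kA    = {u, s, p, r, v, q}
  3. cA    = {t, r}
  4. ckA   = {t}
  5. kcA   = {t, p, r, v, q}
  6. ckcA  = {u, s}
  7. kckcA = {u, s, r, v}
  8. ckckcA = {t, p, q}
(closed under both — stop)

8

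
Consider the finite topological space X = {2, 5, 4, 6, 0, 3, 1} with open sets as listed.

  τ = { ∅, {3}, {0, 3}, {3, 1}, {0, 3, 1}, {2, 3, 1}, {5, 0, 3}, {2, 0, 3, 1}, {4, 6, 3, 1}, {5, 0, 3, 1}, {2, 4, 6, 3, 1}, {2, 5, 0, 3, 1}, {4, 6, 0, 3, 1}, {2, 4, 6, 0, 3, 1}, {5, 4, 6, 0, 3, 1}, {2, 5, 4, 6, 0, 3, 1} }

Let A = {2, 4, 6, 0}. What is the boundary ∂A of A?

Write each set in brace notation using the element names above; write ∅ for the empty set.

opens ⊆ A: ∅; union → int = ∅
complement {5, 3, 1}; its interior {3, 1}; cl(A) = X∖{3, 1} = {2, 5, 4, 6, 0}
boundary = {2, 5, 4, 6, 0} ∖ ∅ = {2, 5, 4, 6, 0}

{2, 5, 4, 6, 0}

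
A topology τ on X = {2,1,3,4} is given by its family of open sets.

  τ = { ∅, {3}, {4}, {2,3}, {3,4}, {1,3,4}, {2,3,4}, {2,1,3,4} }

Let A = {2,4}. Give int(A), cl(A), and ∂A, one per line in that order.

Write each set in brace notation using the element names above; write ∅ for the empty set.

interior: largest open inside A is {4} (from ∅, {4})
cl via duality: int({1,3}) = {3}, so X∖{3} = {2,1,4}
cl∖int = {2,1}

int(A) = {4}
cl(A)  = {2,1,4}
∂A     = {2,1}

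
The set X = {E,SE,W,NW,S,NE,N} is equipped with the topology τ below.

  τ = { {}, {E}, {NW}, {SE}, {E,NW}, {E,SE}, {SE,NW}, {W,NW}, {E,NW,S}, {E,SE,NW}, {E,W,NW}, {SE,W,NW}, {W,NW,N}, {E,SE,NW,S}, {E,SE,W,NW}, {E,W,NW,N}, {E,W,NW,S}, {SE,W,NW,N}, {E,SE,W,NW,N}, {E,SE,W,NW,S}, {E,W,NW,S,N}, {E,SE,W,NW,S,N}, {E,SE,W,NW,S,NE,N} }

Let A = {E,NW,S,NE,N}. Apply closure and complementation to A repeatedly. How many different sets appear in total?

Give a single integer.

8

X∖A={SE,W}, int(X∖A)={SE}, hence cl(A)={E,W,NW,S,NE,N}
Orbit (k=closure, c=complement):
  1. A     = {E,NW,S,NE,N}
  2. kA    = {E,W,NW,S,NE,N}
  3. cA    = {SE,W}
  4. ckA   = {SE}
  5. kcA   = {SE,W,NE,N}
  6. kckA  = {SE,NE}
  7. ckcA  = {E,NW,S}
  8. ckckA = {E,W,NW,S,N}
(closed under both — stop)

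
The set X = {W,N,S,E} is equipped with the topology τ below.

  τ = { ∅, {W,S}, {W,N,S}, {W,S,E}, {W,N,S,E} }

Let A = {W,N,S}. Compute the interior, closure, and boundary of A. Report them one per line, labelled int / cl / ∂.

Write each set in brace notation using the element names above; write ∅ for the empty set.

interior: largest open inside A is {W,N,S} (from ∅, {W,S}, {W,N,S})
cl via duality: int({E}) = ∅, so X∖∅ = {W,N,S,E}
cl∖int = {E}

int(A) = {W,N,S}
cl(A)  = {W,N,S,E}
∂A     = {E}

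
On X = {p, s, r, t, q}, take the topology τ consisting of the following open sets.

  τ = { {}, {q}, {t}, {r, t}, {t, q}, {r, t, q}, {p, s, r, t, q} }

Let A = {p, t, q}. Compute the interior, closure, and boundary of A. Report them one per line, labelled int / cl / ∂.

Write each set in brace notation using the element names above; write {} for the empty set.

int(A) = {t, q}
cl(A)  = {p, s, r, t, q}
∂A     = {p, s, r}

open subsets of A: {}, {t}, {q}, {t, q}; so int(A) = {t, q}
closure: X∖int(X∖A) = X∖{} = {p, s, r, t, q}
∂A = {p, s, r, t, q} minus {t, q} = {p, s, r}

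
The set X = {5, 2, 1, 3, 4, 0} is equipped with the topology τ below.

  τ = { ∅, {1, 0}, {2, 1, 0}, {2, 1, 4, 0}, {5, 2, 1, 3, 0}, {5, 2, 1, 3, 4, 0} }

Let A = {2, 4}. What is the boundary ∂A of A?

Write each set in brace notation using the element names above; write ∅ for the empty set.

interior: largest open inside A is ∅ (from ∅)
cl via duality: int({5, 1, 3, 0}) = {1, 0}, so X∖{1, 0} = {5, 2, 3, 4}
cl∖int = {5, 2, 3, 4}

{5, 2, 3, 4}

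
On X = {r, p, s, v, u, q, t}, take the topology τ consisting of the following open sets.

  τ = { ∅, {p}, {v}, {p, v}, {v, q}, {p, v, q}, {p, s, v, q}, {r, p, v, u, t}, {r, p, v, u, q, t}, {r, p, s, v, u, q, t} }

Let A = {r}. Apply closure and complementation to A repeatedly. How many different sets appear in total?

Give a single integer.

6

complement {p, s, v, u, q, t}; its interior {p, s, v, q}; cl(A) = X∖{p, s, v, q} = {r, u, t}
With k = closure, c = complement:
  1. A     = {r}
  2. kA    = {r, u, t}
  3. cA    = {p, s, v, u, q, t}
  4. ckA   = {p, s, v, q}
  5. kcA   = {r, p, s, v, u, q, t}
  6. ckcA  = ∅
k, c of each give nothing new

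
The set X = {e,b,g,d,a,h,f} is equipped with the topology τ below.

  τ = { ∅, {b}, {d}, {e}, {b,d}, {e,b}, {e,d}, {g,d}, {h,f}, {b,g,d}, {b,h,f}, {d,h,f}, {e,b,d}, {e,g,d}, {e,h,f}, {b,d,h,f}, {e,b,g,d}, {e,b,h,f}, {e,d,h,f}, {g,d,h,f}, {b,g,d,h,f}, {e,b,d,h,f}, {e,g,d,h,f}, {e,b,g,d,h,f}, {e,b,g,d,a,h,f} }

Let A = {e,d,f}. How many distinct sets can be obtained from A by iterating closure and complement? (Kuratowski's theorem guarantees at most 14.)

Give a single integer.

cl via duality: int({b,g,a,h}) = {b}, so X∖{b} = {e,g,d,a,h,f}
Write k for closure, c for complement:
  1. A     = {e,d,f}
  2. kA    = {e,g,d,a,h,f}
  3. cA    = {b,g,a,h}
  4. ckA   = {b}
  5. kcA   = {b,g,a,h,f}
  6. kckA  = {b,a}
  7. ckcA  = {e,d}
  8. ckckA = {e,g,d,h,f}
  9. kckcA = {e,g,d,a}
  10. ckckcA = {b,h,f}
  11. kckckcA = {b,a,h,f}
  12. ckckckcA = {e,g,d}
applying k or c yields no new set

12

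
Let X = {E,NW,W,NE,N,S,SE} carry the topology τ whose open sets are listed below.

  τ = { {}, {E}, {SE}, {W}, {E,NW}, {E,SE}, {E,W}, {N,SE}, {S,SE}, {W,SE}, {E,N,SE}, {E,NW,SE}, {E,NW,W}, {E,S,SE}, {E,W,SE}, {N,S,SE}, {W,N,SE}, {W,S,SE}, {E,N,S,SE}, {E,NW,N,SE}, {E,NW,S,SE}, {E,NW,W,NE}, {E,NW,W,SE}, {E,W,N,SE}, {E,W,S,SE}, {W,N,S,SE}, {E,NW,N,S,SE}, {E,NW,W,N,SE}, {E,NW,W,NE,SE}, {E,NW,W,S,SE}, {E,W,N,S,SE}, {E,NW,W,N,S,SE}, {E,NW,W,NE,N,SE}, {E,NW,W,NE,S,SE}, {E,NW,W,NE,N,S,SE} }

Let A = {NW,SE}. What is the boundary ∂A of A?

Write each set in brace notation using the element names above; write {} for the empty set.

interior: largest open inside A is {SE} (from {}, {SE})
cl via duality: int({E,W,NE,N,S}) = {E,W}, so X∖{E,W} = {NW,NE,N,S,SE}
cl∖int = {NW,NE,N,S}

{NW,NE,N,S}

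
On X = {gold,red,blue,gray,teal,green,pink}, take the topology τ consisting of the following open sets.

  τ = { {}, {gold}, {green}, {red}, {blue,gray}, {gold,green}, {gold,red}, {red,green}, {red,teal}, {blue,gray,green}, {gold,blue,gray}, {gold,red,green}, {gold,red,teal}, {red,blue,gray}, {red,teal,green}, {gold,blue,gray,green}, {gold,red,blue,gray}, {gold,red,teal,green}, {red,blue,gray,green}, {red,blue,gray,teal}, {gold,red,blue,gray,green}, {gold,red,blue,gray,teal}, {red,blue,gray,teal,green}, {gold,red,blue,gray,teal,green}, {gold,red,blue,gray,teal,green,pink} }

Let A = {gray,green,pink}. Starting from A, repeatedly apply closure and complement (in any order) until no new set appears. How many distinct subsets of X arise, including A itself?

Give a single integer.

X∖A={gold,red,blue,teal}, int(X∖A)={gold,red,teal}, hence cl(A)={blue,gray,green,pink}
Orbit (k=closure, c=complement):
  1. A     = {gray,green,pink}
  2. kA    = {blue,gray,green,pink}
  3. cA    = {gold,red,blue,teal}
  4. ckA   = {gold,red,teal}
  5. kcA   = {gold,red,blue,gray,teal,pink}
  6. kckA  = {gold,red,teal,pink}
  7. ckcA  = {green}
  8. ckckA = {blue,gray,green}
  9. kckcA = {green,pink}
  10. ckckcA = {gold,red,blue,gray,teal}
(closed under both — stop)

10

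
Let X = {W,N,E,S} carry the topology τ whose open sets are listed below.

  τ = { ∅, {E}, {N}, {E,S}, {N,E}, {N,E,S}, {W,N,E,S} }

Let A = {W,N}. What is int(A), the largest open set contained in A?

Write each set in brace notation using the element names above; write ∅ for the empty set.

{N}

open subsets of A: ∅, {N}; so int(A) = {N}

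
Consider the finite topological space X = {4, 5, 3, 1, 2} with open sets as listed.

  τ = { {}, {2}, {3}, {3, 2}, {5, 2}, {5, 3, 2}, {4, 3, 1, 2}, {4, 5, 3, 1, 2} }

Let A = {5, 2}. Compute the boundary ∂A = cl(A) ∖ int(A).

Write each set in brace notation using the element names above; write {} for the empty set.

{4, 1}

opens ⊆ A: {}, {2}, {5, 2}; union → int = {5, 2}
complement {4, 3, 1}; its interior {3}; cl(A) = X∖{3} = {4, 5, 1, 2}
boundary = {4, 5, 1, 2} ∖ {5, 2} = {4, 1}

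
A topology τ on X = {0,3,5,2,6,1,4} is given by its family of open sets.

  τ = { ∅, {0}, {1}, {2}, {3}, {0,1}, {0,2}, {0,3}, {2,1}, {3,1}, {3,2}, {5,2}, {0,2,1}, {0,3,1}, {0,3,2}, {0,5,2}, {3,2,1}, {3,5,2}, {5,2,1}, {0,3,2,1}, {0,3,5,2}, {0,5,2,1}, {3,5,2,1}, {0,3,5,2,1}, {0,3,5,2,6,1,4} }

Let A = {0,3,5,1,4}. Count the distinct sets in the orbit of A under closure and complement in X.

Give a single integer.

8

X∖A={2,6}, int(X∖A)={2}, hence cl(A)={0,3,5,6,1,4}
Orbit (k=closure, c=complement):
  1. A     = {0,3,5,1,4}
  2. kA    = {0,3,5,6,1,4}
  3. cA    = {2,6}
  4. ckA   = {2}
  5. kcA   = {5,2,6,4}
  6. ckcA  = {0,3,1}
  7. kckcA = {0,3,6,1,4}
  8. ckckcA = {5,2}
(closed under both — stop)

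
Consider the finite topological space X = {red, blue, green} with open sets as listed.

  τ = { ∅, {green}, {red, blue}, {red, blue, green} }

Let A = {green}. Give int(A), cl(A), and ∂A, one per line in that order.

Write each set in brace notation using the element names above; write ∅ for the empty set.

int(A) = {green}
cl(A)  = {green}
∂A     = ∅

interior: largest open inside A is {green} (from ∅, {green})
cl via duality: int({red, blue}) = {red, blue}, so X∖{red, blue} = {green}
cl∖int = ∅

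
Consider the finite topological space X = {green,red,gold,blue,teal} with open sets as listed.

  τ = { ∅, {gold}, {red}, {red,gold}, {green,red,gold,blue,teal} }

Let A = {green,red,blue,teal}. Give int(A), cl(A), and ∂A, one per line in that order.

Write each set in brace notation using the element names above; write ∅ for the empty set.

opens ⊆ A: ∅, {red}; union → int = {red}
complement {gold}; its interior {gold}; cl(A) = X∖{gold} = {green,red,blue,teal}
boundary = {green,red,blue,teal} ∖ {red} = {green,blue,teal}

int(A) = {red}
cl(A)  = {green,red,blue,teal}
∂A     = {green,blue,teal}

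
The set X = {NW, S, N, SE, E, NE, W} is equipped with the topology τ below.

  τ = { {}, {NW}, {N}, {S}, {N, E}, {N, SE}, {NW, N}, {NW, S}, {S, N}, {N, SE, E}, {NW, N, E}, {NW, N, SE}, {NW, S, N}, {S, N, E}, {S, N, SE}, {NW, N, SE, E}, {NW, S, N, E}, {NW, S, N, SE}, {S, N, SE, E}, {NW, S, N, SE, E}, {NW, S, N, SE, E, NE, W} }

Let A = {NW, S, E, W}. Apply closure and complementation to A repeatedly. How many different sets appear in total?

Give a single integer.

complement {N, SE, NE}; its interior {N, SE}; cl(A) = X∖{N, SE} = {NW, S, E, NE, W}
With k = closure, c = complement:
  1. A     = {NW, S, E, W}
  2. kA    = {NW, S, E, NE, W}
  3. cA    = {N, SE, NE}
  4. ckA   = {N, SE}
  5. kcA   = {N, SE, E, NE, W}
  6. ckcA  = {NW, S}
  7. kckcA = {NW, S, NE, W}
  8. ckckcA = {N, SE, E}
k, c of each give nothing new

8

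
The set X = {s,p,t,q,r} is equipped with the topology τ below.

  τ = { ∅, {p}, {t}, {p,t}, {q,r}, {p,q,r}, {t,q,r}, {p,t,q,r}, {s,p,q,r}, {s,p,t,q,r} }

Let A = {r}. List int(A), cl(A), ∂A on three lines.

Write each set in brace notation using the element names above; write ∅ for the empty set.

U open, U⊆A: ∅. int(A) = ⋃ = ∅
X∖A={s,p,t,q}, int(X∖A)={p,t}, hence cl(A)={s,q,r}
∂A: remove int from cl → {s,q,r}

int(A) = ∅
cl(A)  = {s,q,r}
∂A     = {s,q,r}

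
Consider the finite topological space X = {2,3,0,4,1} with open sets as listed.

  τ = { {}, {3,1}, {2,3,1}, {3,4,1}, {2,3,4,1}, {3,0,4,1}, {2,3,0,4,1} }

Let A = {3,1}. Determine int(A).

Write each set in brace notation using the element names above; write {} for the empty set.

opens ⊆ A: {}, {3,1}; union → int = {3,1}

{3,1}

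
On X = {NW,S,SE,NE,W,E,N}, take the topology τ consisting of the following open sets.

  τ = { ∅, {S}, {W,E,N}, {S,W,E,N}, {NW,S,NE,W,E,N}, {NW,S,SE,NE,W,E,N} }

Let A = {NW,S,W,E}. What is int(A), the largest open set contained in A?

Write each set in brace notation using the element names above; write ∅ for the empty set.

interior: largest open inside A is {S} (from ∅, {S})

{S}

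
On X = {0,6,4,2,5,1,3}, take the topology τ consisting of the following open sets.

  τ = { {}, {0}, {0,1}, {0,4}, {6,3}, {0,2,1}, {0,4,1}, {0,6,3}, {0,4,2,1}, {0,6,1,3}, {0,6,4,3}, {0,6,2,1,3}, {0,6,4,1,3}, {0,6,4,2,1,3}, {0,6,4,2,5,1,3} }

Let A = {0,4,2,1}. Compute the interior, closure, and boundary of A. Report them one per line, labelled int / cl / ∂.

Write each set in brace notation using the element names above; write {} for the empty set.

int(A) = {0,4,2,1}
cl(A)  = {0,4,2,5,1}
∂A     = {5}

open subsets of A: {}, {0}, {0,4}, {0,1}, {0,2,1}, {0,4,1}, {0,4,2,1}; so int(A) = {0,4,2,1}
closure: X∖int(X∖A) = X∖{6,3} = {0,4,2,5,1}
∂A = {0,4,2,5,1} minus {0,4,2,1} = {5}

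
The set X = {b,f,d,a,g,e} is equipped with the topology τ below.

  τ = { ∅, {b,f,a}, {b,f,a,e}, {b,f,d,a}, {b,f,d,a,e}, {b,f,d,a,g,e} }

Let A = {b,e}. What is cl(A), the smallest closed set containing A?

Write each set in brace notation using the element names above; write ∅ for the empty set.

{b,f,d,a,g,e}

closure: X∖int(X∖A) = X∖∅ = {b,f,d,a,g,e}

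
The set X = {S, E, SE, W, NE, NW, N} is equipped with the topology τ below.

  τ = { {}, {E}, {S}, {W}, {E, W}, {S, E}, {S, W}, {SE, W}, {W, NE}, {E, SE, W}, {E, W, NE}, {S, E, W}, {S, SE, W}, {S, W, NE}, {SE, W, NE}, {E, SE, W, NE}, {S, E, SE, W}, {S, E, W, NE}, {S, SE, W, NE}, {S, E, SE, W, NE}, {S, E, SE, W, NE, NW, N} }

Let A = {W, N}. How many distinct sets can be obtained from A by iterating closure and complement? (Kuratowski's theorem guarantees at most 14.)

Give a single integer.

cl via duality: int({S, E, SE, NE, NW}) = {S, E}, so X∖{S, E} = {SE, W, NE, NW, N}
Write k for closure, c for complement:
  1. A     = {W, N}
  2. kA    = {SE, W, NE, NW, N}
  3. cA    = {S, E, SE, NE, NW}
  4. ckA   = {S, E}
  5. kcA   = {S, E, SE, NE, NW, N}
  6. kckA  = {S, E, NW, N}
  7. ckcA  = {W}
  8. ckckA = {SE, W, NE}
applying k or c yields no new set

8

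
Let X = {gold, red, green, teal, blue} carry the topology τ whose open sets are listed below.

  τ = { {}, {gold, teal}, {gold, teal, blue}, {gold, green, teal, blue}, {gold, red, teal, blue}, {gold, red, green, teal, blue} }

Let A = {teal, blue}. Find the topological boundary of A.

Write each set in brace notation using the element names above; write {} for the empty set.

{gold, red, green, teal, blue}

opens ⊆ A: {}; union → int = {}
complement {gold, red, green}; its interior {}; cl(A) = X∖{} = {gold, red, green, teal, blue}
boundary = {gold, red, green, teal, blue} ∖ {} = {gold, red, green, teal, blue}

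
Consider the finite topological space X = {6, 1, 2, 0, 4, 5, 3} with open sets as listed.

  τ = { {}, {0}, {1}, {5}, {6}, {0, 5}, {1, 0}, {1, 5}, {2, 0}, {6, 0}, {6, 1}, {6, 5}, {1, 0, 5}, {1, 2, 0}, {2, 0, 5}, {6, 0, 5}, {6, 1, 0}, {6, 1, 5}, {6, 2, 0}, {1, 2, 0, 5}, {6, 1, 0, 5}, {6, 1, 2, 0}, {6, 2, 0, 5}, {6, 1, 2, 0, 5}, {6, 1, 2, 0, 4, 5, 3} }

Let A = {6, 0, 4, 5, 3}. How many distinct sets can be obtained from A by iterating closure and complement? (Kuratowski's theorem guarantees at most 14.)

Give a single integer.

8

closure: X∖int(X∖A) = X∖{1} = {6, 2, 0, 4, 5, 3}
Let k=closure and c=complement:
  1. A     = {6, 0, 4, 5, 3}
  2. kA    = {6, 2, 0, 4, 5, 3}
  3. cA    = {1, 2}
  4. ckA   = {1}
  5. kcA   = {1, 2, 4, 3}
  6. kckA  = {1, 4, 3}
  7. ckcA  = {6, 0, 5}
  8. ckckA = {6, 2, 0, 5}
— saturated at 8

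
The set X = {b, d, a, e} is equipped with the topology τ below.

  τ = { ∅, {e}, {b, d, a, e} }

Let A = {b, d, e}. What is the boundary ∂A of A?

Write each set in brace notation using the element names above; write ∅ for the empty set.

open subsets of A: ∅, {e}; so int(A) = {e}
closure: X∖int(X∖A) = X∖∅ = {b, d, a, e}
∂A = {b, d, a, e} minus {e} = {b, d, a}

{b, d, a}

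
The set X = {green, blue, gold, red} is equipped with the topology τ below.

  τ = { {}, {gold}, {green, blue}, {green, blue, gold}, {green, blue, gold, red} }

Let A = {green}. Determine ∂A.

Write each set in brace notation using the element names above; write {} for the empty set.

interior: largest open inside A is {} (from {})
cl via duality: int({blue, gold, red}) = {gold}, so X∖{gold} = {green, blue, red}
cl∖int = {green, blue, red}

{green, blue, red}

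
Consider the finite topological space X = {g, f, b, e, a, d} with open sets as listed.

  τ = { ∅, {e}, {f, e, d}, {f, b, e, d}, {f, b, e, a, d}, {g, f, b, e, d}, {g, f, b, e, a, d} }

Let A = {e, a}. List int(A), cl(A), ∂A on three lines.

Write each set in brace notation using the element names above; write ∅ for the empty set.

opens ⊆ A: ∅, {e}; union → int = {e}
complement {g, f, b, d}; its interior ∅; cl(A) = X∖∅ = {g, f, b, e, a, d}
boundary = {g, f, b, e, a, d} ∖ {e} = {g, f, b, a, d}

int(A) = {e}
cl(A)  = {g, f, b, e, a, d}
∂A     = {g, f, b, a, d}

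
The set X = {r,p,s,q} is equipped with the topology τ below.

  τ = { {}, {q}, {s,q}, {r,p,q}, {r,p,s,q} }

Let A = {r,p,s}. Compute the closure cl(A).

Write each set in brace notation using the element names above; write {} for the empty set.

{r,p,s}

X∖A={q}, int(X∖A)={q}, hence cl(A)={r,p,s}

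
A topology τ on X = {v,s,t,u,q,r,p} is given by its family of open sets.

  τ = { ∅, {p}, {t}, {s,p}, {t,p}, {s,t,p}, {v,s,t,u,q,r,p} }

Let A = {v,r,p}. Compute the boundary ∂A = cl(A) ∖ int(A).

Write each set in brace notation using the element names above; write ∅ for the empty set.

{v,s,u,q,r}

interior: largest open inside A is {p} (from ∅, {p})
cl via duality: int({s,t,u,q}) = {t}, so X∖{t} = {v,s,u,q,r,p}
cl∖int = {v,s,u,q,r}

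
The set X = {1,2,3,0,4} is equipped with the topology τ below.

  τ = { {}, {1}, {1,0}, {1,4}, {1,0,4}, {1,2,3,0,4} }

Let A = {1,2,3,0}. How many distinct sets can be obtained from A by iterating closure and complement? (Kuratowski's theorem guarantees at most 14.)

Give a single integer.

cl via duality: int({4}) = {}, so X∖{} = {1,2,3,0,4}
Write k for closure, c for complement:
  1. A     = {1,2,3,0}
  2. kA    = {1,2,3,0,4}
  3. cA    = {4}
  4. ckA   = {}
  5. kcA   = {2,3,4}
  6. ckcA  = {1,0}
applying k or c yields no new set

6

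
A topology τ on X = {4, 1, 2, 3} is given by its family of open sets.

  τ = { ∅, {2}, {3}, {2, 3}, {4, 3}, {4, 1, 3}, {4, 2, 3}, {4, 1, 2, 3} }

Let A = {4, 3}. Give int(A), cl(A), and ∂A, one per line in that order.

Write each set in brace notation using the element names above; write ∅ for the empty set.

int(A) = {4, 3}
cl(A)  = {4, 1, 3}
∂A     = {1}

interior: largest open inside A is {4, 3} (from ∅, {3}, {4, 3})
cl via duality: int({1, 2}) = {2}, so X∖{2} = {4, 1, 3}
cl∖int = {1}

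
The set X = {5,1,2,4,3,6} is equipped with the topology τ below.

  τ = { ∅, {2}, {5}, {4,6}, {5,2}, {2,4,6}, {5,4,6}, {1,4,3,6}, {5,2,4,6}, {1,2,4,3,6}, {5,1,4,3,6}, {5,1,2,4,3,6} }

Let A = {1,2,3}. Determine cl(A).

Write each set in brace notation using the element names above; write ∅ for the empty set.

{1,2,3}

closure: X∖int(X∖A) = X∖{5,4,6} = {1,2,3}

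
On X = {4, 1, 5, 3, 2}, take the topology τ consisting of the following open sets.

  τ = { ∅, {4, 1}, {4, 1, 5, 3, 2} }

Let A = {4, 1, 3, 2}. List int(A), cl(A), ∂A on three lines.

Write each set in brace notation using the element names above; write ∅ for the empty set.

int(A) = {4, 1}
cl(A)  = {4, 1, 5, 3, 2}
∂A     = {5, 3, 2}

U open, U⊆A: ∅, {4, 1}. int(A) = ⋃ = {4, 1}
X∖A={5}, int(X∖A)=∅, hence cl(A)={4, 1, 5, 3, 2}
∂A: remove int from cl → {5, 3, 2}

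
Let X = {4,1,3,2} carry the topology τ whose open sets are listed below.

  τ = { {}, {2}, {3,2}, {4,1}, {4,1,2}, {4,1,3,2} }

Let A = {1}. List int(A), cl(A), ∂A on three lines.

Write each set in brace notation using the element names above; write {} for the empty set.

int(A) = {}
cl(A)  = {4,1}
∂A     = {4,1}

opens ⊆ A: {}; union → int = {}
complement {4,3,2}; its interior {3,2}; cl(A) = X∖{3,2} = {4,1}
boundary = {4,1} ∖ {} = {4,1}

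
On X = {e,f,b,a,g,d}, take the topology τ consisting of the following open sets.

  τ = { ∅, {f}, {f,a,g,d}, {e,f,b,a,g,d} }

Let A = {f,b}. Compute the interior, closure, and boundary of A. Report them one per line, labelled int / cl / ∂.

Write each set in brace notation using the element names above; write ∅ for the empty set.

open subsets of A: ∅, {f}; so int(A) = {f}
closure: X∖int(X∖A) = X∖∅ = {e,f,b,a,g,d}
∂A = {e,f,b,a,g,d} minus {f} = {e,b,a,g,d}

int(A) = {f}
cl(A)  = {e,f,b,a,g,d}
∂A     = {e,b,a,g,d}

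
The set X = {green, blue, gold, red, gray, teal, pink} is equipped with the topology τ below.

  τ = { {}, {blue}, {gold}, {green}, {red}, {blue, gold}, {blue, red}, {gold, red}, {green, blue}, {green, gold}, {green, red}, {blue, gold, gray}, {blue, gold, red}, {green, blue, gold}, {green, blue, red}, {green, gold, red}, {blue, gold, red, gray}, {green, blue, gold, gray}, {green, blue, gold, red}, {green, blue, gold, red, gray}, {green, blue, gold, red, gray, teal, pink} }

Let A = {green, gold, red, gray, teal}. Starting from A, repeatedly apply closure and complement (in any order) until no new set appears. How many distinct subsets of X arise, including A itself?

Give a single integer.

complement {blue, pink}; its interior {blue}; cl(A) = X∖{blue} = {green, gold, red, gray, teal, pink}
With k = closure, c = complement:
  1. A     = {green, gold, red, gray, teal}
  2. kA    = {green, gold, red, gray, teal, pink}
  3. cA    = {blue, pink}
  4. ckA   = {blue}
  5. kcA   = {blue, gray, teal, pink}
  6. ckcA  = {green, gold, red}
k, c of each give nothing new

6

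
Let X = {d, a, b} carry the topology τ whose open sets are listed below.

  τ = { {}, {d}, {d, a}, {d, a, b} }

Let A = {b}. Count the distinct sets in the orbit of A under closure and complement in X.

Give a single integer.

4

closure: X∖int(X∖A) = X∖{d, a} = {b}
Let k=closure and c=complement:
  1. A     = {b}
  2. cA    = {d, a}
  3. kcA   = {d, a, b}
  4. ckcA  = {}
— saturated at 4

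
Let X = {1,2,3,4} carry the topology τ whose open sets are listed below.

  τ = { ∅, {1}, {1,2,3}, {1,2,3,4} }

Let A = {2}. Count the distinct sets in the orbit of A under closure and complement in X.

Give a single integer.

cl via duality: int({1,3,4}) = {1}, so X∖{1} = {2,3,4}
Write k for closure, c for complement:
  1. A     = {2}
  2. kA    = {2,3,4}
  3. cA    = {1,3,4}
  4. ckA   = {1}
  5. kcA   = {1,2,3,4}
  6. ckcA  = ∅
applying k or c yields no new set

6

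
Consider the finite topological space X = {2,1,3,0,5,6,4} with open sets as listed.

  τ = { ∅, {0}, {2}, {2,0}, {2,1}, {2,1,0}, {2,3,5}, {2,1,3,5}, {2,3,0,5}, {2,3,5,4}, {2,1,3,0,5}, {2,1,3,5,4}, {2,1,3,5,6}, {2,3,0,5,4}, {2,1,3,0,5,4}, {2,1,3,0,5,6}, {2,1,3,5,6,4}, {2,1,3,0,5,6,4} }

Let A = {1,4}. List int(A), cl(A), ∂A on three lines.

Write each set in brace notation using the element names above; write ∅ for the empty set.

int(A) = ∅
cl(A)  = {1,6,4}
∂A     = {1,6,4}

interior: largest open inside A is ∅ (from ∅)
cl via duality: int({2,3,0,5,6}) = {2,3,0,5}, so X∖{2,3,0,5} = {1,6,4}
cl∖int = {1,6,4}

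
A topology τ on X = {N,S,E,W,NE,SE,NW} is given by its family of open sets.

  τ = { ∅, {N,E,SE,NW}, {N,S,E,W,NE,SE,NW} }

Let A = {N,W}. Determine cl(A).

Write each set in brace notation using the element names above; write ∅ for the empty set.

{N,S,E,W,NE,SE,NW}

closure: X∖int(X∖A) = X∖∅ = {N,S,E,W,NE,SE,NW}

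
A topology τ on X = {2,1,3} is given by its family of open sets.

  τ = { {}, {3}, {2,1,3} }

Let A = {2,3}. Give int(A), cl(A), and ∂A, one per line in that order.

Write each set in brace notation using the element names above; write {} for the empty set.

int(A) = {3}
cl(A)  = {2,1,3}
∂A     = {2,1}

opens ⊆ A: {}, {3}; union → int = {3}
complement {1}; its interior {}; cl(A) = X∖{} = {2,1,3}
boundary = {2,1,3} ∖ {3} = {2,1}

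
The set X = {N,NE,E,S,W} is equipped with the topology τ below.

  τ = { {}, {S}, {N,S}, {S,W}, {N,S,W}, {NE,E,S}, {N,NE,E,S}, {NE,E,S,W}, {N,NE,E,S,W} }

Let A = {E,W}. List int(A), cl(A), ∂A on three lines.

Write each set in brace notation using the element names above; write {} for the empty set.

U open, U⊆A: {}. int(A) = ⋃ = {}
X∖A={N,NE,S}, int(X∖A)={N,S}, hence cl(A)={NE,E,W}
∂A: remove int from cl → {NE,E,W}

int(A) = {}
cl(A)  = {NE,E,W}
∂A     = {NE,E,W}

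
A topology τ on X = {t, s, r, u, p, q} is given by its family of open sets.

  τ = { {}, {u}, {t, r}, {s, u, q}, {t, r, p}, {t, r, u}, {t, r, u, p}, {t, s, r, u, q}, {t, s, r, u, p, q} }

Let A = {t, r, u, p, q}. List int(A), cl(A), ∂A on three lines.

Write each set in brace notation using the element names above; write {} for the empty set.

opens ⊆ A: {}, {u}, {t, r}, {t, r, u}, {t, r, p}, {t, r, u, p}; union → int = {t, r, u, p}
complement {s}; its interior {}; cl(A) = X∖{} = {t, s, r, u, p, q}
boundary = {t, s, r, u, p, q} ∖ {t, r, u, p} = {s, q}

int(A) = {t, r, u, p}
cl(A)  = {t, s, r, u, p, q}
∂A     = {s, q}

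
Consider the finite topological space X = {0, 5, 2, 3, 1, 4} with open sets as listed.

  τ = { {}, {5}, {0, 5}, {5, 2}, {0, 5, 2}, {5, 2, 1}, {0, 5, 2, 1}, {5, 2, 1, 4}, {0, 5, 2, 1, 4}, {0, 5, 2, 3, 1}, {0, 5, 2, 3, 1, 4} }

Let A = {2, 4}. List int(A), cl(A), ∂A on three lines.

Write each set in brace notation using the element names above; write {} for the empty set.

int(A) = {}
cl(A)  = {2, 3, 1, 4}
∂A     = {2, 3, 1, 4}

open subsets of A: {}; so int(A) = {}
closure: X∖int(X∖A) = X∖{0, 5} = {2, 3, 1, 4}
∂A = {2, 3, 1, 4} minus {} = {2, 3, 1, 4}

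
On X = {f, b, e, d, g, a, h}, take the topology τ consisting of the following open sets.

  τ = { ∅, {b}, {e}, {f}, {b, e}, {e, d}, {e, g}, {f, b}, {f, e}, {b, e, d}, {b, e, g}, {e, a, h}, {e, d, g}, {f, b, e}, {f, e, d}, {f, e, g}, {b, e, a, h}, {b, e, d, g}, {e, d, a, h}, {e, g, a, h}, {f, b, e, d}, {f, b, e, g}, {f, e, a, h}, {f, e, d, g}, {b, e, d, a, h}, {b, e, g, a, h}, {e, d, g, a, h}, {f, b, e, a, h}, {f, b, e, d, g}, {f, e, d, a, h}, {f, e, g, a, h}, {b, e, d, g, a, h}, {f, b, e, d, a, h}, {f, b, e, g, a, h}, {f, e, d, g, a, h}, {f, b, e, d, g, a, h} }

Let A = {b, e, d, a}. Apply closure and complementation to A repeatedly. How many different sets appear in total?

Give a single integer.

closure: X∖int(X∖A) = X∖{f} = {b, e, d, g, a, h}
Let k=closure and c=complement:
  1. A     = {b, e, d, a}
  2. kA    = {b, e, d, g, a, h}
  3. cA    = {f, g, h}
  4. ckA   = {f}
  5. kcA   = {f, g, a, h}
  6. ckcA  = {b, e, d}
— saturated at 6

6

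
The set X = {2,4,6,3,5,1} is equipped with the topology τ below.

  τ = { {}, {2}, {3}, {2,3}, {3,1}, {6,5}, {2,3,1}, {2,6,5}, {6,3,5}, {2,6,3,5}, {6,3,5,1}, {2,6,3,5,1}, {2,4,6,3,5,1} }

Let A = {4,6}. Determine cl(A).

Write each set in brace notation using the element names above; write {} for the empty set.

X∖A={2,3,5,1}, int(X∖A)={2,3,1}, hence cl(A)={4,6,5}

{4,6,5}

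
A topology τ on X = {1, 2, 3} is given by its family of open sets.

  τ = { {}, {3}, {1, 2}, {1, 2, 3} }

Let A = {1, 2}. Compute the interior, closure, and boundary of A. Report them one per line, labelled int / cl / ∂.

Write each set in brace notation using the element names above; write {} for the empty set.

int(A) = {1, 2}
cl(A)  = {1, 2}
∂A     = {}

interior: largest open inside A is {1, 2} (from {}, {1, 2})
cl via duality: int({3}) = {3}, so X∖{3} = {1, 2}
cl∖int = {}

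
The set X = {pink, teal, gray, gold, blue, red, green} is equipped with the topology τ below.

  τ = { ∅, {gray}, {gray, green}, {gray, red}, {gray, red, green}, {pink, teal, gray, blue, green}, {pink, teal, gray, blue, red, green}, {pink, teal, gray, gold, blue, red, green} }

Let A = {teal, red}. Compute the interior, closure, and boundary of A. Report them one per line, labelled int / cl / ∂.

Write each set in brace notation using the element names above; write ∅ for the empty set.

int(A) = ∅
cl(A)  = {pink, teal, gold, blue, red}
∂A     = {pink, teal, gold, blue, red}

open subsets of A: ∅; so int(A) = ∅
closure: X∖int(X∖A) = X∖{gray, green} = {pink, teal, gold, blue, red}
∂A = {pink, teal, gold, blue, red} minus ∅ = {pink, teal, gold, blue, red}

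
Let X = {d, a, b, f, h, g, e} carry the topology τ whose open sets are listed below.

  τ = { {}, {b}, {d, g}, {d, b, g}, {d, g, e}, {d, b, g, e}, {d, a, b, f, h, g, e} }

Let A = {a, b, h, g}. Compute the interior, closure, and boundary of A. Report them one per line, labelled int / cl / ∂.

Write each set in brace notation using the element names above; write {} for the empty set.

int(A) = {b}
cl(A)  = {d, a, b, f, h, g, e}
∂A     = {d, a, f, h, g, e}

open subsets of A: {}, {b}; so int(A) = {b}
closure: X∖int(X∖A) = X∖{} = {d, a, b, f, h, g, e}
∂A = {d, a, b, f, h, g, e} minus {b} = {d, a, f, h, g, e}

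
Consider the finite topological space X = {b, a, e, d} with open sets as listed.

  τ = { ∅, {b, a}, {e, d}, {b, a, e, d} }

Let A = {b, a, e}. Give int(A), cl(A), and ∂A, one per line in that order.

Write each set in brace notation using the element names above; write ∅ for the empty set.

open subsets of A: ∅, {b, a}; so int(A) = {b, a}
closure: X∖int(X∖A) = X∖∅ = {b, a, e, d}
∂A = {b, a, e, d} minus {b, a} = {e, d}

int(A) = {b, a}
cl(A)  = {b, a, e, d}
∂A     = {e, d}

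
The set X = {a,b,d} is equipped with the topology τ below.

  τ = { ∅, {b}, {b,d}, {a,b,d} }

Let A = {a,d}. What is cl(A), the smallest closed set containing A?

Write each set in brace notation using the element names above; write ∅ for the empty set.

complement {b}; its interior {b}; cl(A) = X∖{b} = {a,d}

{a,d}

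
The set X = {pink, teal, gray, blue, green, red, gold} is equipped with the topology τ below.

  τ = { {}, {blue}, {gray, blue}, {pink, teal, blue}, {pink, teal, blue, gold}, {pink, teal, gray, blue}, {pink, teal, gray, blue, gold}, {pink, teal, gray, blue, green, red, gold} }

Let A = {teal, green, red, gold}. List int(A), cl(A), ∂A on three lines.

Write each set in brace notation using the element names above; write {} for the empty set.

open subsets of A: {}; so int(A) = {}
closure: X∖int(X∖A) = X∖{gray, blue} = {pink, teal, green, red, gold}
∂A = {pink, teal, green, red, gold} minus {} = {pink, teal, green, red, gold}

int(A) = {}
cl(A)  = {pink, teal, green, red, gold}
∂A     = {pink, teal, green, red, gold}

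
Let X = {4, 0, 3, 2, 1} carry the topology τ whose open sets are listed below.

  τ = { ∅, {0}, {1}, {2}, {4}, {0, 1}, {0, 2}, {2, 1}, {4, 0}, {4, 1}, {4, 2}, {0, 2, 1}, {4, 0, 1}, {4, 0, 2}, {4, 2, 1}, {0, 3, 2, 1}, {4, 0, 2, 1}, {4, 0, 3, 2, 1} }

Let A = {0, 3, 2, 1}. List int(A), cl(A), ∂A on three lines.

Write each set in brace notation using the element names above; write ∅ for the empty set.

int(A) = {0, 3, 2, 1}
cl(A)  = {0, 3, 2, 1}
∂A     = ∅

U open, U⊆A: ∅, {0}, {1}, {2}, {0, 1}, {2, 1}, {0, 2}, {0, 2, 1}, {0, 3, 2, 1}. int(A) = ⋃ = {0, 3, 2, 1}
X∖A={4}, int(X∖A)={4}, hence cl(A)={0, 3, 2, 1}
∂A: remove int from cl → ∅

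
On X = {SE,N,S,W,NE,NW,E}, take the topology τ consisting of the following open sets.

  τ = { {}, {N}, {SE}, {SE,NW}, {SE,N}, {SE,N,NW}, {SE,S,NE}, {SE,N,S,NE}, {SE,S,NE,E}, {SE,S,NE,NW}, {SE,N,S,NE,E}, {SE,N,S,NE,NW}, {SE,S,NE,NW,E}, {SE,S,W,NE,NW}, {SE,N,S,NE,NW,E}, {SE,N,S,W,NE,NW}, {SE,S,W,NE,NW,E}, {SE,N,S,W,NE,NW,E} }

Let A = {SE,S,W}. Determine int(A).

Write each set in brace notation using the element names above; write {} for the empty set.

U open, U⊆A: {}, {SE}. int(A) = ⋃ = {SE}

{SE}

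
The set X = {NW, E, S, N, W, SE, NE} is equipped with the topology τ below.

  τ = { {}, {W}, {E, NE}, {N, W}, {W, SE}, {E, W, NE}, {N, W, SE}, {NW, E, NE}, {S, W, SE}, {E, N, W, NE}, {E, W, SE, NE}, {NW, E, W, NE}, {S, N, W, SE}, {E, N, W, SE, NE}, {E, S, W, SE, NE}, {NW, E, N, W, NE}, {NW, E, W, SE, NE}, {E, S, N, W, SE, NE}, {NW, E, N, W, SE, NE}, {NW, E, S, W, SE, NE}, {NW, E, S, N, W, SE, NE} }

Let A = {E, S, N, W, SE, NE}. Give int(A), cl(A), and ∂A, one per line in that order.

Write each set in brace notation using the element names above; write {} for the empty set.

int(A) = {E, S, N, W, SE, NE}
cl(A)  = {NW, E, S, N, W, SE, NE}
∂A     = {NW}

interior: largest open inside A is {E, S, N, W, SE, NE} (from {}, {W}, {E, NE}, {W, SE}, {N, W}, {E, W, NE}, {N, W, SE}, {S, W, SE}, {E, W, SE, NE}, {S, N, W, SE}, {E, N, W, NE}, {E, N, W, SE, NE}, {E, S, W, SE, NE}, {E, S, N, W, SE, NE})
cl via duality: int({NW}) = {}, so X∖{} = {NW, E, S, N, W, SE, NE}
cl∖int = {NW}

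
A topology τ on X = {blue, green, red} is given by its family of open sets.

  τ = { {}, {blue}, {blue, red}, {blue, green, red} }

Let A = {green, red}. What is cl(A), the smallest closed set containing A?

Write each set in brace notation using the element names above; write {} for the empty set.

complement {blue}; its interior {blue}; cl(A) = X∖{blue} = {green, red}

{green, red}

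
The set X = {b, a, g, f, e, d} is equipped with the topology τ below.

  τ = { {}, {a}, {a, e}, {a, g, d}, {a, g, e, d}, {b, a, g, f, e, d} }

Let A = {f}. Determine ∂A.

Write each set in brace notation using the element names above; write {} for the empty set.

{b, f}

interior: largest open inside A is {} (from {})
cl via duality: int({b, a, g, e, d}) = {a, g, e, d}, so X∖{a, g, e, d} = {b, f}
cl∖int = {b, f}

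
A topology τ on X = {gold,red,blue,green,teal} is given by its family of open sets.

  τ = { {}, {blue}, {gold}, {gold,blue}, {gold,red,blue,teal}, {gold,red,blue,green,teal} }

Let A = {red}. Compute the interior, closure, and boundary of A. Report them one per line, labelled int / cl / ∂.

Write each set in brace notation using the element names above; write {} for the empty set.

int(A) = {}
cl(A)  = {red,green,teal}
∂A     = {red,green,teal}

U open, U⊆A: {}. int(A) = ⋃ = {}
X∖A={gold,blue,green,teal}, int(X∖A)={gold,blue}, hence cl(A)={red,green,teal}
∂A: remove int from cl → {red,green,teal}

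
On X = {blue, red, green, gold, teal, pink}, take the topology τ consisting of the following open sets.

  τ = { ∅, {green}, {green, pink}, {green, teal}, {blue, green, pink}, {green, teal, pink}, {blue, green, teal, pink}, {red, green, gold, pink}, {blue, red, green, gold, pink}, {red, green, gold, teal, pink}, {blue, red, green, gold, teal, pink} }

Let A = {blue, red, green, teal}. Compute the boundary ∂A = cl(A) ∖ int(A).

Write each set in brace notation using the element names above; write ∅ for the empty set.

{blue, red, gold, pink}

interior: largest open inside A is {green, teal} (from ∅, {green}, {green, teal})
cl via duality: int({gold, pink}) = ∅, so X∖∅ = {blue, red, green, gold, teal, pink}
cl∖int = {blue, red, gold, pink}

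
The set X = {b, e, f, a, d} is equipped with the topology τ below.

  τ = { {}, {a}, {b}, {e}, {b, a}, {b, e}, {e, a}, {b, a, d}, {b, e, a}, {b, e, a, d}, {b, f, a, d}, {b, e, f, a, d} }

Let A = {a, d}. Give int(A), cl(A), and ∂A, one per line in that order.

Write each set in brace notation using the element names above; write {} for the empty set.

int(A) = {a}
cl(A)  = {f, a, d}
∂A     = {f, d}

interior: largest open inside A is {a} (from {}, {a})
cl via duality: int({b, e, f}) = {b, e}, so X∖{b, e} = {f, a, d}
cl∖int = {f, d}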